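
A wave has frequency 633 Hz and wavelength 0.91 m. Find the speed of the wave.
v = fλ = 576 m/s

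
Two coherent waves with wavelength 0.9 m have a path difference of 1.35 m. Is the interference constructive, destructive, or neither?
destructive — path difference = 1.5λ, an odd multiple of λ/2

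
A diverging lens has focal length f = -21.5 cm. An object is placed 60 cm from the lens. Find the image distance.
1/di = 1/f − 1/do → di = -15.83 cm (virtual image)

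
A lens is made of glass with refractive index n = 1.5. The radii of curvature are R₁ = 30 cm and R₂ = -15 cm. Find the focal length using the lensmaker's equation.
1/f = (n − 1)(1/R₁ − 1/R₂) → f = 20 cm (converging lens)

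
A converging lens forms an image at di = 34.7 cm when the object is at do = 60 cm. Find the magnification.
M = −di/do = -0.5783 (inverted image)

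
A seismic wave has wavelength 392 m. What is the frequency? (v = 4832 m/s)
f = v/λ = 12.33 Hz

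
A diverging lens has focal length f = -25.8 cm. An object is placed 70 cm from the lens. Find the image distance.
1/di = 1/f − 1/do → di = -18.85 cm (virtual image)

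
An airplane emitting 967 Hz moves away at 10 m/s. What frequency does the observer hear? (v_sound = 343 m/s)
f_obs = f·v/(v + v_s) = 939.6 Hz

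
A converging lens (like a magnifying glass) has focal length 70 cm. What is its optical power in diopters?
P = 1/f = 1.429 D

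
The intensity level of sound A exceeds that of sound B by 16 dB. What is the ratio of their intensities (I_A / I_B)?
I_A/I_B = 10^(Δβ/10) = 39.81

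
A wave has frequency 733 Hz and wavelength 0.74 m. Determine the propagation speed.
v = fλ = 542.4 m/s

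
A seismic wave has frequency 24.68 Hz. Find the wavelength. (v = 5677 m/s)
λ = v/f = 230 m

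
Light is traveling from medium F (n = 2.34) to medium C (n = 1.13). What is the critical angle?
θc = arcsin(n₂/n₁) = 28.88°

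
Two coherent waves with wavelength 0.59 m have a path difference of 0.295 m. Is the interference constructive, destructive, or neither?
destructive — path difference = 0.5λ, an odd multiple of λ/2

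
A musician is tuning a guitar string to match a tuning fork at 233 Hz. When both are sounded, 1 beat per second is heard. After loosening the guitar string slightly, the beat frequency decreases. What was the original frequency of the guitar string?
234 Hz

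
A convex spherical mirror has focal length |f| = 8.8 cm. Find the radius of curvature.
R = 2|f| = 17.6 cm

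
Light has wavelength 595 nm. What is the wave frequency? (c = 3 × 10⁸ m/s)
f = c/λ = 5.042 × 10¹⁴ Hz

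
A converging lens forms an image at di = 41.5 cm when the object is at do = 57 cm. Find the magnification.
M = −di/do = -0.7281 (inverted image)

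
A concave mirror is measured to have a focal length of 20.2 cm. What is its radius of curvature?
R = 2|f| = 40.4 cm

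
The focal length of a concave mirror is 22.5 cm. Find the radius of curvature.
R = 2|f| = 45 cm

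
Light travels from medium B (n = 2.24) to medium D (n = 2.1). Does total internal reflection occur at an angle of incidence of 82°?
θc = arcsin(n₂/n₁) = 69.64°; 82° > θc, so yes — total internal reflection.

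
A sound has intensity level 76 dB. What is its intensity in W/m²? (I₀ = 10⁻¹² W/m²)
I = I₀·10^(β/10) = 3.98 × 10⁻⁵ W/m²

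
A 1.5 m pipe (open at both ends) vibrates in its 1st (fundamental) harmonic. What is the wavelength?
λₙ = 2L/n = 3 m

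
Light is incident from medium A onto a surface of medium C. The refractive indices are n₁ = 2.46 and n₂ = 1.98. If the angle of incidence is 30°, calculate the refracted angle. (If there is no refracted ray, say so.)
sin θ₂ = (n₁/n₂)·sin θ₁ = 0.6212 → θ₂ = 38.4°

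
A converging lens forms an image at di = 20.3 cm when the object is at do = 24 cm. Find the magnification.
M = −di/do = -0.8458 (inverted image)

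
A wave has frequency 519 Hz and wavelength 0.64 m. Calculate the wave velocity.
v = fλ = 332.2 m/s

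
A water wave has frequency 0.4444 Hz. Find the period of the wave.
T = 1/f = 2.25 s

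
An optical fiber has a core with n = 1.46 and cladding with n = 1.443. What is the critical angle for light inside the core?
θc = arcsin(n_cladding/n_core) = 81.25°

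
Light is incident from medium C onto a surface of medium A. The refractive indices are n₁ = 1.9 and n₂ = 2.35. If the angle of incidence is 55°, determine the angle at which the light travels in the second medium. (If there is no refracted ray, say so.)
sin θ₂ = (n₁/n₂)·sin θ₁ = 0.6623 → θ₂ = 41.47°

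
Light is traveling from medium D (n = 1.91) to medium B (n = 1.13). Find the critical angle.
θc = arcsin(n₂/n₁) = 36.27°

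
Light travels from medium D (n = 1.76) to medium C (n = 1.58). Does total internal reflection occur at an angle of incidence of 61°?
θc = arcsin(n₂/n₁) = 63.86°; 61° < θc, so no — the ray refracts.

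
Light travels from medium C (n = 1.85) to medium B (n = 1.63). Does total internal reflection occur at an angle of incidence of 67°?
θc = arcsin(n₂/n₁) = 61.77°; 67° > θc, so yes — total internal reflection.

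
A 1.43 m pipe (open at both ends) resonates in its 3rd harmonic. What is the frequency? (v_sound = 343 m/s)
fₙ = nv/(2L) = 359.8 Hz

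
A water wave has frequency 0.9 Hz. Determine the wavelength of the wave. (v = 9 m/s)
λ = v/f = 10 m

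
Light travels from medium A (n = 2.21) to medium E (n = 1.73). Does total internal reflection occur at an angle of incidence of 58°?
θc = arcsin(n₂/n₁) = 51.52°; 58° > θc, so yes — total internal reflection.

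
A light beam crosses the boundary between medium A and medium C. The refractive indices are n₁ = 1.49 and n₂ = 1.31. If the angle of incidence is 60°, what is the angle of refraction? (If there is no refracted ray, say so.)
sin θ₂ = (n₁/n₂)·sin θ₁ = 0.985 → θ₂ = 80.07°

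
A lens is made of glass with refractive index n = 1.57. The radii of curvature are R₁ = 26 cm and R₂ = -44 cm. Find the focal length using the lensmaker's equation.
1/f = (n − 1)(1/R₁ − 1/R₂) → f = 28.67 cm (converging lens)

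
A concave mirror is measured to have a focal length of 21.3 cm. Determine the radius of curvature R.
R = 2|f| = 42.6 cm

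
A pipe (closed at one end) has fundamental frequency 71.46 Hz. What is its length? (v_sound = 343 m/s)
L = v/(4f₁) = 1.2 m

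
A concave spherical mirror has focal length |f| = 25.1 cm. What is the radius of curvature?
R = 2|f| = 50.2 cm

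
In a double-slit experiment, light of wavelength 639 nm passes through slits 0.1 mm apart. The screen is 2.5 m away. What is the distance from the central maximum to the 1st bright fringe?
y = mλL/d = 15.97 mm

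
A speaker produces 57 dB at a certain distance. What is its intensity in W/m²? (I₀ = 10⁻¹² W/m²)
I = I₀·10^(β/10) = 5.01 × 10⁻⁷ W/m²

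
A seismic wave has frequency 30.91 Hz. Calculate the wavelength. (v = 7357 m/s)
λ = v/f = 238 m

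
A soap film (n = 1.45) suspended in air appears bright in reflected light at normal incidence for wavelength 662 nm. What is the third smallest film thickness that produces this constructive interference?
2nt = (m − ½)λ with m = 3 → t = (m − ½)λ/(2n) = 570.7 nm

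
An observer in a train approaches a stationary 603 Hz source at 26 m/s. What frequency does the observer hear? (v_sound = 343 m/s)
f_obs = f·(v + v_o)/v = 648.7 Hz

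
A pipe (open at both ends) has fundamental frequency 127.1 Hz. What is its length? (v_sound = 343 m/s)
L = v/(2f₁) = 1.349 m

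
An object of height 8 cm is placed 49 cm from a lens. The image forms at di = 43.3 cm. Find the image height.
hi = (-di/do) × ho = -7.069 cm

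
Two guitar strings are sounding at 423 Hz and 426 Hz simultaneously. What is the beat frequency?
3 Hz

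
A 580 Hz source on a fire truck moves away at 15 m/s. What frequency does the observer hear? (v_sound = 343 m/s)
f_obs = f·v/(v + v_s) = 555.7 Hz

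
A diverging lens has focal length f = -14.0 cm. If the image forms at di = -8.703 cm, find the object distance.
1/do = 1/f − 1/di → do = 23 cm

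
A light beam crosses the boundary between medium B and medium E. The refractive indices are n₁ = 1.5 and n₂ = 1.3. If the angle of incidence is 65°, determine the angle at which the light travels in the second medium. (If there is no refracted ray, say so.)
sin θ₂ = (n₁/n₂)·sin θ₁ = 1.046 > 1, so there is no refracted ray — the light undergoes total internal reflection.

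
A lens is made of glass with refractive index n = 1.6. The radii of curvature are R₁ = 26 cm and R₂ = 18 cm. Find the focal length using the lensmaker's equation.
1/f = (n − 1)(1/R₁ − 1/R₂) → f = -97.5 cm (diverging lens)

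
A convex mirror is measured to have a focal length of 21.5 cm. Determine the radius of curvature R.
R = 2|f| = 43 cm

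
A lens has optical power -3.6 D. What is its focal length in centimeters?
f = 1/P = -27.78 cm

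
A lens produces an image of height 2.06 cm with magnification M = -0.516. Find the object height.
ho = |hi|/|M| = 3.992 cm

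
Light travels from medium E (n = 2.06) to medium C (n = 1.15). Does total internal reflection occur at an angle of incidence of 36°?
θc = arcsin(n₂/n₁) = 33.94°; 36° > θc, so yes — total internal reflection.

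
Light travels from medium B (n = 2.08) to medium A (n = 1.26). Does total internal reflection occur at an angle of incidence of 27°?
θc = arcsin(n₂/n₁) = 37.28°; 27° < θc, so no — the ray refracts.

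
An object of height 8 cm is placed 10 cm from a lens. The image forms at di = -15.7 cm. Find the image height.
hi = (-di/do) × ho = 12.56 cm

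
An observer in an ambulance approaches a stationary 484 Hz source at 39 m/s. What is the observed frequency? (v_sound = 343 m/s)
f_obs = f·(v + v_o)/v = 539 Hz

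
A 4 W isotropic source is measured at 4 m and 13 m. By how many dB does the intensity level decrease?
Δβ = 20·log₁₀(r₂/r₁) = 10.24 dB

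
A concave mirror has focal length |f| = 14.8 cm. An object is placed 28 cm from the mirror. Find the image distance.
f = +14.8 cm (concave); 1/di = 1/f − 1/do → di = 31.39 cm (real image, in front of mirror)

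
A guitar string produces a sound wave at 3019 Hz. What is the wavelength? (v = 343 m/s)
λ = v/f = 0.1136 m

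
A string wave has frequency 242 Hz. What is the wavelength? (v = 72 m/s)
λ = v/f = 0.2975 m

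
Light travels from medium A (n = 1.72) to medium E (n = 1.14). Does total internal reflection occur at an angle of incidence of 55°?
θc = arcsin(n₂/n₁) = 41.51°; 55° > θc, so yes — total internal reflection.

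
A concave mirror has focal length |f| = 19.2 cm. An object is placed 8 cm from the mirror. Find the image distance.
f = +19.2 cm (concave); 1/di = 1/f − 1/do → di = -13.71 cm (virtual image, behind mirror)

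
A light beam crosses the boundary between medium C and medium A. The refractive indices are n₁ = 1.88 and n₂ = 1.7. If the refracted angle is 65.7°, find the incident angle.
sin θ₁ = (n₂/n₁)·sin θ₂ → θ₁ = 55.5°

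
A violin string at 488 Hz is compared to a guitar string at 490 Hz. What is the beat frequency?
2 Hz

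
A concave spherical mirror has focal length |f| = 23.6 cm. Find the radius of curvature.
R = 2|f| = 47.2 cm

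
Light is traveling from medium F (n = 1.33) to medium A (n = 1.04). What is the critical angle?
θc = arcsin(n₂/n₁) = 51.44°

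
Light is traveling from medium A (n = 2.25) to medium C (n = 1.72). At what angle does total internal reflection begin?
θc = arcsin(n₂/n₁) = 49.86°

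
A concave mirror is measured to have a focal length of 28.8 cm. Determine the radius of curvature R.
R = 2|f| = 57.6 cm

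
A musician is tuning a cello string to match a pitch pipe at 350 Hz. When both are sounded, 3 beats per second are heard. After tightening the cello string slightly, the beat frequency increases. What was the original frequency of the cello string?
353 Hz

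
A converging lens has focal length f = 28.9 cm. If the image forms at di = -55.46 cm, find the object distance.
1/do = 1/f − 1/di → do = 19 cm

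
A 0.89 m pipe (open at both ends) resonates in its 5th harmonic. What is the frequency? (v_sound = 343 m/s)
fₙ = nv/(2L) = 963.5 Hz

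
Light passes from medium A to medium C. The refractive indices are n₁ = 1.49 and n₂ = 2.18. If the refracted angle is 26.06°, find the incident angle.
sin θ₁ = (n₂/n₁)·sin θ₂ → θ₁ = 40°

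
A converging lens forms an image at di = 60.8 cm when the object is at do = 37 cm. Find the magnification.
M = −di/do = -1.643 (inverted image)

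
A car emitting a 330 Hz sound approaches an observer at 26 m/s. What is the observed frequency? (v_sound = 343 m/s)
f_obs = f·v/(v − v_s) = 357.1 Hz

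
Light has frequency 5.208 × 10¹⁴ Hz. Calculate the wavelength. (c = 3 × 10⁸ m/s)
λ = c/f = 576 nm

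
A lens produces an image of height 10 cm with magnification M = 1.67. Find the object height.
ho = |hi|/|M| = 5.988 cm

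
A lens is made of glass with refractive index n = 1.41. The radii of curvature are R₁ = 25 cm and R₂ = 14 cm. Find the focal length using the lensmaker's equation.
1/f = (n − 1)(1/R₁ − 1/R₂) → f = -77.61 cm (diverging lens)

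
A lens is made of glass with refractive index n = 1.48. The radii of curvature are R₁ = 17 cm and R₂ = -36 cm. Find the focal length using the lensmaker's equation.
1/f = (n − 1)(1/R₁ − 1/R₂) → f = 24.06 cm (converging lens)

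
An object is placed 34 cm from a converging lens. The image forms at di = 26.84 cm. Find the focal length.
1/f = 1/do + 1/di → f = 15 cm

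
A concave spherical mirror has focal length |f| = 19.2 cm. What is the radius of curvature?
R = 2|f| = 38.4 cm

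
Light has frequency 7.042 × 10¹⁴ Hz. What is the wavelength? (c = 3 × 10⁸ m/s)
λ = c/f = 426 nm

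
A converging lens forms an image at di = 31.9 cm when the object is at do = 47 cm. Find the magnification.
M = −di/do = -0.6787 (inverted image)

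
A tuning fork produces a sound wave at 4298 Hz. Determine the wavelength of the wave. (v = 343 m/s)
λ = v/f = 0.0798 m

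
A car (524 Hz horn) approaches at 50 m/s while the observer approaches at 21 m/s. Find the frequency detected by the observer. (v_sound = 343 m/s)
f_obs = f·(v + v_o)/(v − v_s) = 651 Hz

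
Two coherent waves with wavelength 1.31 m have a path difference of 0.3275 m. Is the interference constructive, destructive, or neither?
neither (partial) — path difference = 0.25λ, neither a whole number of wavelengths nor an odd multiple of λ/2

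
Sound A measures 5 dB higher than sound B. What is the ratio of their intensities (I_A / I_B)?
I_A/I_B = 10^(Δβ/10) = 3.162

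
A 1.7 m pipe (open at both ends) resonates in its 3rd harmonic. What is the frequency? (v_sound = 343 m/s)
fₙ = nv/(2L) = 302.6 Hz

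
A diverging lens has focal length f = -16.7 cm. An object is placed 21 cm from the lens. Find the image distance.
1/di = 1/f − 1/do → di = -9.302 cm (virtual image)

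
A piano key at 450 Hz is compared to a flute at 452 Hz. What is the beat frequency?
2 Hz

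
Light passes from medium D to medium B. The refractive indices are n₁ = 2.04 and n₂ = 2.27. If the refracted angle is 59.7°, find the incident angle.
sin θ₁ = (n₂/n₁)·sin θ₂ → θ₁ = 73.89°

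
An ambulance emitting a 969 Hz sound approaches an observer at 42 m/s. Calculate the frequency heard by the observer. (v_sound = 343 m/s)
f_obs = f·v/(v − v_s) = 1104 Hz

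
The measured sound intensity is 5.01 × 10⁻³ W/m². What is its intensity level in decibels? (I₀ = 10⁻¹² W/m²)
β = 10·log₁₀(I/I₀) = 97 dB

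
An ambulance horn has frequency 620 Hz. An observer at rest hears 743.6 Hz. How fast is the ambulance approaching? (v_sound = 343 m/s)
v_s = v·(1 − f/f_obs) = 57.01 m/s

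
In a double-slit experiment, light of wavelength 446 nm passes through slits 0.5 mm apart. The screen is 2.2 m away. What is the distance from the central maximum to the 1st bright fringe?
y = mλL/d = 1.962 mm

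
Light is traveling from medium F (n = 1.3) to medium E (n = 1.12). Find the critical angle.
θc = arcsin(n₂/n₁) = 59.49°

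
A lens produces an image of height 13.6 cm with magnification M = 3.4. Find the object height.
ho = |hi|/|M| = 4 cm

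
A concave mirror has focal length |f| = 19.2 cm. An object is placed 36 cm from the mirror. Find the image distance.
f = +19.2 cm (concave); 1/di = 1/f − 1/do → di = 41.14 cm (real image, in front of mirror)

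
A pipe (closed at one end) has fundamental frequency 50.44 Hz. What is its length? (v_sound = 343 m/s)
L = v/(4f₁) = 1.7 m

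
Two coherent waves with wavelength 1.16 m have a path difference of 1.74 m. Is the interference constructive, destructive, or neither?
destructive — path difference = 1.5λ, an odd multiple of λ/2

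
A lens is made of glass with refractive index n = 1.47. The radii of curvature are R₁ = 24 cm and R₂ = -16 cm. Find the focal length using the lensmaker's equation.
1/f = (n − 1)(1/R₁ − 1/R₂) → f = 20.43 cm (converging lens)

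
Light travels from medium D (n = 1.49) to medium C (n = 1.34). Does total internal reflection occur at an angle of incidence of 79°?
θc = arcsin(n₂/n₁) = 64.07°; 79° > θc, so yes — total internal reflection.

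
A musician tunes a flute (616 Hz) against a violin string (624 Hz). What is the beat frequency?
8 Hz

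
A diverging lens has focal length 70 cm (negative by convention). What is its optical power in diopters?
P = 1/f = -1.429 D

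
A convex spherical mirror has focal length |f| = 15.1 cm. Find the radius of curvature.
R = 2|f| = 30.2 cm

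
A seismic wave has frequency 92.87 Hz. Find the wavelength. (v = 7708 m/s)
λ = v/f = 83 m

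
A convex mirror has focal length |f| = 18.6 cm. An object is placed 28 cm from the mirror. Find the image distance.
f = −18.6 cm (convex); 1/di = 1/f − 1/do → di = -11.18 cm (virtual image, behind mirror)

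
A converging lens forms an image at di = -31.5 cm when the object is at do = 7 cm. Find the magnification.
M = −di/do = 4.5 (upright image)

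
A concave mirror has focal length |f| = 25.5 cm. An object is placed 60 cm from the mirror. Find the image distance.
f = +25.5 cm (concave); 1/di = 1/f − 1/do → di = 44.35 cm (real image, in front of mirror)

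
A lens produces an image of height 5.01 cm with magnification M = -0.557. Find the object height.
ho = |hi|/|M| = 8.995 cm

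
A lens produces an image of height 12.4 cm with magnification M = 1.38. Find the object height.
ho = |hi|/|M| = 8.986 cm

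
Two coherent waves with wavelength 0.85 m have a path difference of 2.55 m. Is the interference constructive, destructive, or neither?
constructive — path difference = 3λ, a whole number of wavelengths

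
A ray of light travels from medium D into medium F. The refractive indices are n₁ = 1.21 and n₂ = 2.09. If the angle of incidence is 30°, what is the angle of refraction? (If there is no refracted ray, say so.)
sin θ₂ = (n₁/n₂)·sin θ₁ = 0.2895 → θ₂ = 16.83°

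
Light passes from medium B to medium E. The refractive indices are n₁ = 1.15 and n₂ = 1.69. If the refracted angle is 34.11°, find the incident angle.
sin θ₁ = (n₂/n₁)·sin θ₂ → θ₁ = 55.5°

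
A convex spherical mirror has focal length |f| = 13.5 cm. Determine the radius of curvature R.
R = 2|f| = 27 cm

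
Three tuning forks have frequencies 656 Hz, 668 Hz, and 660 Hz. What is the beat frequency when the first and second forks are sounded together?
12 Hz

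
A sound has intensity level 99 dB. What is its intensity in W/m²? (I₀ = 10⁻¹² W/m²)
I = I₀·10^(β/10) = 7.94 × 10⁻³ W/m²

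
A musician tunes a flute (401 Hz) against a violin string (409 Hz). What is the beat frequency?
8 Hz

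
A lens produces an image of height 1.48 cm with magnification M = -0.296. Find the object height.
ho = |hi|/|M| = 5 cm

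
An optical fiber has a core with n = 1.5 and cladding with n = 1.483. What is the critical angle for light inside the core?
θc = arcsin(n_cladding/n_core) = 81.37°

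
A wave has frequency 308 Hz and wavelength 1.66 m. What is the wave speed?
v = fλ = 511.3 m/s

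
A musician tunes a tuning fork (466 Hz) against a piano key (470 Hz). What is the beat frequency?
4 Hz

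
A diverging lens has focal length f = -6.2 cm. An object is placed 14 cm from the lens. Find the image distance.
1/di = 1/f − 1/do → di = -4.297 cm (virtual image)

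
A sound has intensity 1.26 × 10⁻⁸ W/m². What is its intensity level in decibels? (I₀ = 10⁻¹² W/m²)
β = 10·log₁₀(I/I₀) = 41 dB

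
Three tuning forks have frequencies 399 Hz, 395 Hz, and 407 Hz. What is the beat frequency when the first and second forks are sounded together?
4 Hz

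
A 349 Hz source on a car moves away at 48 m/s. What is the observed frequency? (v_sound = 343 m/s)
f_obs = f·v/(v + v_s) = 306.2 Hz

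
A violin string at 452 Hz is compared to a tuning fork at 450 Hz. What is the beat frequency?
2 Hz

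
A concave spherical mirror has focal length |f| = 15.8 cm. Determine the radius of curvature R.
R = 2|f| = 31.6 cm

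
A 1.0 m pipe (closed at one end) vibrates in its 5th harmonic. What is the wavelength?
λₙ = 4L/n = 0.8 m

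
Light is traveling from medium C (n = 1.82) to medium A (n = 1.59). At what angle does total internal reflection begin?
θc = arcsin(n₂/n₁) = 60.88°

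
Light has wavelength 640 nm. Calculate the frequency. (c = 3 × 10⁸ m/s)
f = c/λ = 4.688 × 10¹⁴ Hz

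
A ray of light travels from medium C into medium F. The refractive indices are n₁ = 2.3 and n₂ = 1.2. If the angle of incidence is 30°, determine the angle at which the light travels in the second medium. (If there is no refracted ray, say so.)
sin θ₂ = (n₁/n₂)·sin θ₁ = 0.9583 → θ₂ = 73.4°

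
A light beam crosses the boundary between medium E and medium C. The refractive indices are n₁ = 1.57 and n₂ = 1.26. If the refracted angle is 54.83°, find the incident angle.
sin θ₁ = (n₂/n₁)·sin θ₂ → θ₁ = 41°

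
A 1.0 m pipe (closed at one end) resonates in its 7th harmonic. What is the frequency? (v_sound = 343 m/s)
fₙ = nv/(4L) = 600.2 Hz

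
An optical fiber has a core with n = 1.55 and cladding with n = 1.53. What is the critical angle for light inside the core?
θc = arcsin(n_cladding/n_core) = 80.79°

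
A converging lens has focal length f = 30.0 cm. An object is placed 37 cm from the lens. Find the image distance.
1/di = 1/f − 1/do → di = 158.6 cm (real image)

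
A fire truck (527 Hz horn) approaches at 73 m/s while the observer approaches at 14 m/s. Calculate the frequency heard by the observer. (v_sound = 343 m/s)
f_obs = f·(v + v_o)/(v − v_s) = 696.8 Hz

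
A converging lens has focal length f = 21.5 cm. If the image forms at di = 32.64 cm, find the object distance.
1/do = 1/f − 1/di → do = 62.99 cm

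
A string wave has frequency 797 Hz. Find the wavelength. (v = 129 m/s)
λ = v/f = 0.1619 m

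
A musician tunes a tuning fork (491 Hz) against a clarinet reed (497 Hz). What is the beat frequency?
6 Hz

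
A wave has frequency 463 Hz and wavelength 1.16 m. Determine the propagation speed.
v = fλ = 537.1 m/s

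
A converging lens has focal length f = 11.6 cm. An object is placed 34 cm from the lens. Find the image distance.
1/di = 1/f − 1/do → di = 17.61 cm (real image)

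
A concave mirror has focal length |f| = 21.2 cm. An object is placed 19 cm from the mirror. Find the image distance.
f = +21.2 cm (concave); 1/di = 1/f − 1/do → di = -183.1 cm (virtual image, behind mirror)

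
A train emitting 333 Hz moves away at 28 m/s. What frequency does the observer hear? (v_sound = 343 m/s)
f_obs = f·v/(v + v_s) = 307.9 Hz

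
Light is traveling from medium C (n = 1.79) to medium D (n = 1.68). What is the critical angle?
θc = arcsin(n₂/n₁) = 69.81°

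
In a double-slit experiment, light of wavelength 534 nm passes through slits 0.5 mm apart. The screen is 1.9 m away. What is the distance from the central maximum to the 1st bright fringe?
y = mλL/d = 2.029 mm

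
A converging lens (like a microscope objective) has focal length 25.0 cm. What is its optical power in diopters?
P = 1/f = 4 D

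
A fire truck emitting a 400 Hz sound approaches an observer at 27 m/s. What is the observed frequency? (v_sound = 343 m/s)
f_obs = f·v/(v − v_s) = 434.2 Hz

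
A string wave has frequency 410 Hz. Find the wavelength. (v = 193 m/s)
λ = v/f = 0.4707 m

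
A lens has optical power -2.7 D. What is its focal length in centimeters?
f = 1/P = -37.04 cm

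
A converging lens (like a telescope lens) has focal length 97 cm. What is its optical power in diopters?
P = 1/f = 1.031 D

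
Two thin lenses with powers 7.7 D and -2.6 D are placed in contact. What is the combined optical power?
P_total = P₁ + P₂ = 5.1 D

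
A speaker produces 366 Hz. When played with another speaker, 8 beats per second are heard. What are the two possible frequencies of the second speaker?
f₂ = 366 ± 8 Hz → 374 Hz or 358 Hz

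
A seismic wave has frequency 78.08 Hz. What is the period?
T = 1/f = 0.01281 s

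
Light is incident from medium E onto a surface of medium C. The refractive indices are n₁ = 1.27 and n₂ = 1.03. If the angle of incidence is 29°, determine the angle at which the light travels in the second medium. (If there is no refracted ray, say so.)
sin θ₂ = (n₁/n₂)·sin θ₁ = 0.5978 → θ₂ = 36.71°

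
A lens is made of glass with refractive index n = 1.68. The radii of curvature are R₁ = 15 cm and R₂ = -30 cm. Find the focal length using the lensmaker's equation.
1/f = (n − 1)(1/R₁ − 1/R₂) → f = 14.71 cm (converging lens)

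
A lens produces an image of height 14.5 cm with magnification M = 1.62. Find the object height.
ho = |hi|/|M| = 8.951 cm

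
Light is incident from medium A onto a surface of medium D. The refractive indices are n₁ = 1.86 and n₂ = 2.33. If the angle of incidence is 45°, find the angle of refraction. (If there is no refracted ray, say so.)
sin θ₂ = (n₁/n₂)·sin θ₁ = 0.5645 → θ₂ = 34.37°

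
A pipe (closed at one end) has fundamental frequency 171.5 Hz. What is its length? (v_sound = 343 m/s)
L = v/(4f₁) = 0.5 m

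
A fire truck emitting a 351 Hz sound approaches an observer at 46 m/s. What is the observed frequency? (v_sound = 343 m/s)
f_obs = f·v/(v − v_s) = 405.4 Hz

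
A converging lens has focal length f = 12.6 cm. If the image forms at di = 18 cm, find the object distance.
1/do = 1/f − 1/di → do = 42 cm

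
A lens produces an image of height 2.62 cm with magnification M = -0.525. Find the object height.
ho = |hi|/|M| = 4.99 cm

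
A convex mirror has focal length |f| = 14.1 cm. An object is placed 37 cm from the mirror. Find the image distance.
f = −14.1 cm (convex); 1/di = 1/f − 1/do → di = -10.21 cm (virtual image, behind mirror)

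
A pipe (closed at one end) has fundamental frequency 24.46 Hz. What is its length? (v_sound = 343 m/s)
L = v/(4f₁) = 3.506 m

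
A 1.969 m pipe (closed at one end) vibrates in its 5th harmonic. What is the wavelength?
λₙ = 4L/n = 1.575 m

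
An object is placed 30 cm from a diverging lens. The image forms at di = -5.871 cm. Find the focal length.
1/f = 1/do + 1/di → f = -7.3 cm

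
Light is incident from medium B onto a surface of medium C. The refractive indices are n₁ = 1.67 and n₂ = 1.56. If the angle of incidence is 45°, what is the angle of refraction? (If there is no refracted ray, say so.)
sin θ₂ = (n₁/n₂)·sin θ₁ = 0.757 → θ₂ = 49.2°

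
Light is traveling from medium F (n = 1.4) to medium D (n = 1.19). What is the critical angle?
θc = arcsin(n₂/n₁) = 58.21°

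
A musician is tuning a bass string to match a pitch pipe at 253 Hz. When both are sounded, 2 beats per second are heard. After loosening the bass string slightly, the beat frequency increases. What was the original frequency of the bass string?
251 Hz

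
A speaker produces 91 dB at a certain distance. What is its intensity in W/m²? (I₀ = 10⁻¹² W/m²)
I = I₀·10^(β/10) = 1.26 × 10⁻³ W/m²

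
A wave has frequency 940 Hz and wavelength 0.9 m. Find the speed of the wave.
v = fλ = 846 m/s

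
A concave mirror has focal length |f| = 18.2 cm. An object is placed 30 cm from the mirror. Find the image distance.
f = +18.2 cm (concave); 1/di = 1/f − 1/do → di = 46.27 cm (real image, in front of mirror)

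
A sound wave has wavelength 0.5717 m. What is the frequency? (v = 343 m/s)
f = v/λ = 600 Hz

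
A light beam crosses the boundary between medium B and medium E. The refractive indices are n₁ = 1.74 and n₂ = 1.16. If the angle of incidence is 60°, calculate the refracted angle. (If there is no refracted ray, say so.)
sin θ₂ = (n₁/n₂)·sin θ₁ = 1.299 > 1, so there is no refracted ray — the light undergoes total internal reflection.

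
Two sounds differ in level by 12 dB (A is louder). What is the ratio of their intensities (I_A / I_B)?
I_A/I_B = 10^(Δβ/10) = 15.85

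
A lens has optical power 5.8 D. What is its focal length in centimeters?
f = 1/P = 17.24 cm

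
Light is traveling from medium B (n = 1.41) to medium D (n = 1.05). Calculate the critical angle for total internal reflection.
θc = arcsin(n₂/n₁) = 48.13°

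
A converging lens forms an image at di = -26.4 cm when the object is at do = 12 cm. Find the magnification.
M = −di/do = 2.2 (upright image)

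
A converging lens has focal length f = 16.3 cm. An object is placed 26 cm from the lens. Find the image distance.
1/di = 1/f − 1/do → di = 43.69 cm (real image)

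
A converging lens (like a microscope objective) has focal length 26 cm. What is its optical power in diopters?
P = 1/f = 3.846 D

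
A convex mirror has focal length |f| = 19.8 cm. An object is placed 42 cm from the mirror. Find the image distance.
f = −19.8 cm (convex); 1/di = 1/f − 1/do → di = -13.46 cm (virtual image, behind mirror)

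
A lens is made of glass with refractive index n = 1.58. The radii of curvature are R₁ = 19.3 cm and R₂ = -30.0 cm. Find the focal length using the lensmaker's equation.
1/f = (n − 1)(1/R₁ − 1/R₂) → f = 20.25 cm (converging lens)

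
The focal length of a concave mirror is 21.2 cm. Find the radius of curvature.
R = 2|f| = 42.4 cm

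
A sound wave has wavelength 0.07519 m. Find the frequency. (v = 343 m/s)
f = v/λ = 4562 Hz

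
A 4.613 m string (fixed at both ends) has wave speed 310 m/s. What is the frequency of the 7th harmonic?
fₙ = nv/(2L) = 235.2 Hz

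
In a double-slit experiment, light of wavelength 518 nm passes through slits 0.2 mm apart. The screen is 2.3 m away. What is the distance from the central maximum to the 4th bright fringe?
y = mλL/d = 23.83 mm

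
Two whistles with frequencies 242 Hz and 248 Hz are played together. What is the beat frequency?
6 Hz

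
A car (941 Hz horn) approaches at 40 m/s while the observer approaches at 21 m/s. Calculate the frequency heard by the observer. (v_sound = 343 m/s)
f_obs = f·(v + v_o)/(v − v_s) = 1130 Hz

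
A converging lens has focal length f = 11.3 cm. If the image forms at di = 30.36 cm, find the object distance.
1/do = 1/f − 1/di → do = 18 cm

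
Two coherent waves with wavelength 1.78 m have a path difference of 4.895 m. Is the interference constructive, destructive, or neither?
neither (partial) — path difference = 2.75λ, neither a whole number of wavelengths nor an odd multiple of λ/2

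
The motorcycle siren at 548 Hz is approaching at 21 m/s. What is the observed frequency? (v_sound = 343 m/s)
f_obs = f·v/(v − v_s) = 583.7 Hz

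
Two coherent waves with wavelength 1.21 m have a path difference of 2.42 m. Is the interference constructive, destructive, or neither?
constructive — path difference = 2λ, a whole number of wavelengths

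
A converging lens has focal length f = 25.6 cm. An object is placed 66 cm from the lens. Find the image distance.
1/di = 1/f − 1/do → di = 41.82 cm (real image)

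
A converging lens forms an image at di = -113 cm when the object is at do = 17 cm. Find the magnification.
M = −di/do = 6.647 (upright image)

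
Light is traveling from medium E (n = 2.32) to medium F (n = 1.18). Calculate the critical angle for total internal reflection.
θc = arcsin(n₂/n₁) = 30.57°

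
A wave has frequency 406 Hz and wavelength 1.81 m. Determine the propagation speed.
v = fλ = 734.9 m/s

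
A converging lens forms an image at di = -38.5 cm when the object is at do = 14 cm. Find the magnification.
M = −di/do = 2.75 (upright image)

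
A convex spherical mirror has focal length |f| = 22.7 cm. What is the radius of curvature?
R = 2|f| = 45.4 cm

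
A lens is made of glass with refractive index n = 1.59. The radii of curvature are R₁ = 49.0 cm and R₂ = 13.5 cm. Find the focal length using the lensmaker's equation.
1/f = (n − 1)(1/R₁ − 1/R₂) → f = -31.58 cm (diverging lens)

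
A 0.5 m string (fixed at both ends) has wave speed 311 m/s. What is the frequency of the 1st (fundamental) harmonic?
fₙ = nv/(2L) = 311 Hz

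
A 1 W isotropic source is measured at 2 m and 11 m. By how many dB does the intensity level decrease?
Δβ = 20·log₁₀(r₂/r₁) = 14.81 dB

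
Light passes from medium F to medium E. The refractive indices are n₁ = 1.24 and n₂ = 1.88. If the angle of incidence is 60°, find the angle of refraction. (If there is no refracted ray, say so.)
sin θ₂ = (n₁/n₂)·sin θ₁ = 0.5712 → θ₂ = 34.83°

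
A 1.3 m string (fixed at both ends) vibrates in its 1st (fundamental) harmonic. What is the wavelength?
λₙ = 2L/n = 2.6 m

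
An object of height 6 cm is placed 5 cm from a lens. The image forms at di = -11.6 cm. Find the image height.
hi = (-di/do) × ho = 13.92 cm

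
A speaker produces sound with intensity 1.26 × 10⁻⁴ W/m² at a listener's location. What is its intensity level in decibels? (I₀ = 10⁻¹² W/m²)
β = 10·log₁₀(I/I₀) = 81 dB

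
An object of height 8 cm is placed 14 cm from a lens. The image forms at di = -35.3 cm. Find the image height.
hi = (-di/do) × ho = 20.17 cm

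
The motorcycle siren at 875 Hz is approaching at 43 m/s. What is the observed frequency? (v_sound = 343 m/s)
f_obs = f·v/(v − v_s) = 1000 Hz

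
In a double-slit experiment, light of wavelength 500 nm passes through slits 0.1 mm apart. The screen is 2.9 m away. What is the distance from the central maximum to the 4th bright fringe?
y = mλL/d = 58 mm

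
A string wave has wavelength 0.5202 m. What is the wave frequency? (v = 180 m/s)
f = v/λ = 346 Hz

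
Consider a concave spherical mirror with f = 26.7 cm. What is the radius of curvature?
R = 2|f| = 53.4 cm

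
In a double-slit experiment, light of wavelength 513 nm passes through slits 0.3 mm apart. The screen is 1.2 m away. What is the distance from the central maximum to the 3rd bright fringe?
y = mλL/d = 6.156 mm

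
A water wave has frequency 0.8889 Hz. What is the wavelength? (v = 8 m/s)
λ = v/f = 9 m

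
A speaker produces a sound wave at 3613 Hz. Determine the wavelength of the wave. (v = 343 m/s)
λ = v/f = 0.09493 m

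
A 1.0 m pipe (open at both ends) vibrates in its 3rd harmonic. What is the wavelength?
λₙ = 2L/n = 0.6667 m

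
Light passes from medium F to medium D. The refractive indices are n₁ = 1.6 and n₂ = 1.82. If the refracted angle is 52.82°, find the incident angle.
sin θ₁ = (n₂/n₁)·sin θ₂ → θ₁ = 65°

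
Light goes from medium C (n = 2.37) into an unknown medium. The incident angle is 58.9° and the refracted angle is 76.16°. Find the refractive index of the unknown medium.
n₂ = n₁·sin θ₁ / sin θ₂ = 2.09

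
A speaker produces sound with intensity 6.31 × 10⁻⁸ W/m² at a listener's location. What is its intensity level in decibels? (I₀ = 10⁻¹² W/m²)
β = 10·log₁₀(I/I₀) = 48 dB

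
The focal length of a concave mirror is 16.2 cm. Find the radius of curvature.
R = 2|f| = 32.4 cm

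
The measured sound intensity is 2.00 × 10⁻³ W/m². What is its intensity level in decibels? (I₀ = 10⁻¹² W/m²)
β = 10·log₁₀(I/I₀) = 93.01 dB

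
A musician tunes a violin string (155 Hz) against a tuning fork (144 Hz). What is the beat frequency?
11 Hz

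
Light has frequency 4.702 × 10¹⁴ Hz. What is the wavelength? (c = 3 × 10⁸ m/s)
λ = c/f = 638 nm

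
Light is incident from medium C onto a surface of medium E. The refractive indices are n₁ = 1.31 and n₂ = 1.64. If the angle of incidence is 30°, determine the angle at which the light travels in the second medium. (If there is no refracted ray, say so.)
sin θ₂ = (n₁/n₂)·sin θ₁ = 0.3994 → θ₂ = 23.54°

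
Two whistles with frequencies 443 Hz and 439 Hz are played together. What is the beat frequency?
4 Hz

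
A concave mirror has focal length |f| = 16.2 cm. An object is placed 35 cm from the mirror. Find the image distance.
f = +16.2 cm (concave); 1/di = 1/f − 1/do → di = 30.16 cm (real image, in front of mirror)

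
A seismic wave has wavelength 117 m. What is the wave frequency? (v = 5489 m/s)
f = v/λ = 46.91 Hz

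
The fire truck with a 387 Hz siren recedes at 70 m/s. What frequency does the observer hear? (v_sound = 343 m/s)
f_obs = f·v/(v + v_s) = 321.4 Hz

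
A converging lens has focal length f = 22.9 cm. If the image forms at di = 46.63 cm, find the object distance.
1/do = 1/f − 1/di → do = 45 cm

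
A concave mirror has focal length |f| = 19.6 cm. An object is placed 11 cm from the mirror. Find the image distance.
f = +19.6 cm (concave); 1/di = 1/f − 1/do → di = -25.07 cm (virtual image, behind mirror)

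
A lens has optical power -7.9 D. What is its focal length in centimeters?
f = 1/P = -12.66 cm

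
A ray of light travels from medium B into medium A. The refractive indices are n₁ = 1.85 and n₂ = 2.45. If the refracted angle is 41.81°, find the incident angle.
sin θ₁ = (n₂/n₁)·sin θ₂ → θ₁ = 61.99°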